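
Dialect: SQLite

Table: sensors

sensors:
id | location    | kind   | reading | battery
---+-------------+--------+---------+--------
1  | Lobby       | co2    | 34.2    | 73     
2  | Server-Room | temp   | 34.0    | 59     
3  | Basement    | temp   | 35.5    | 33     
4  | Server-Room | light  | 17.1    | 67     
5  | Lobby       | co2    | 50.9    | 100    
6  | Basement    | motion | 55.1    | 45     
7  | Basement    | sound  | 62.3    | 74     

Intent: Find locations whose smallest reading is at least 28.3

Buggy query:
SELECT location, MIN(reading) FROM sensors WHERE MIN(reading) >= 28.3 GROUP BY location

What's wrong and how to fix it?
Bug: MIN() in WHERE is a misuse of aggregate

Fix: Replace WHERE with HAVING after the GROUP BY

Corrected query:
SELECT location, MIN(reading) FROM sensors GROUP BY location HAVING MIN(reading) >= 28.3

Result:
location | MIN(reading)
---------+-------------
Basement | 35.5        
Lobby    | 34.2        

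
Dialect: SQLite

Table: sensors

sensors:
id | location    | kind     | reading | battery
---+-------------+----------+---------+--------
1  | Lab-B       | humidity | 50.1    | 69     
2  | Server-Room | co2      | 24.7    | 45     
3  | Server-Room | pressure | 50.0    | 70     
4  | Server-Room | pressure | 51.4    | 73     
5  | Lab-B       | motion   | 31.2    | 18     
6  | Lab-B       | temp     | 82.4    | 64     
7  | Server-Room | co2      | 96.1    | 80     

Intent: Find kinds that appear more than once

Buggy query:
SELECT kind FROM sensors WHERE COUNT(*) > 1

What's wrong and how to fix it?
Bug: COUNT(*) is an aggregate and cannot be used in WHERE

Fix: GROUP BY kind, then filter groups with HAVING COUNT(*) > 1

Corrected query:
SELECT kind FROM sensors GROUP BY kind HAVING COUNT(*) > 1

Result:
kind    
--------
co2     
pressure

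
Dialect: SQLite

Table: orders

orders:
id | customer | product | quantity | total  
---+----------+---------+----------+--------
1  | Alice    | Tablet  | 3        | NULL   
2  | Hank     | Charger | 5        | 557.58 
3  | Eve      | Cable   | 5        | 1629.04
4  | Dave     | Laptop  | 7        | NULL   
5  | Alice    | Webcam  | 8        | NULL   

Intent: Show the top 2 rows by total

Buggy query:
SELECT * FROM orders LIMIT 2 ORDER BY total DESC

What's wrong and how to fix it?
Bug: ORDER BY cannot follow LIMIT; LIMIT is the final clause

Fix: Swap the clauses: ORDER BY first, then LIMIT

Corrected query:
SELECT * FROM orders ORDER BY total DESC LIMIT 2

Result:
id | customer | product | quantity | total  
---+----------+---------+----------+--------
3  | Eve      | Cable   | 5        | 1629.04
2  | Hank     | Charger | 5        | 557.58 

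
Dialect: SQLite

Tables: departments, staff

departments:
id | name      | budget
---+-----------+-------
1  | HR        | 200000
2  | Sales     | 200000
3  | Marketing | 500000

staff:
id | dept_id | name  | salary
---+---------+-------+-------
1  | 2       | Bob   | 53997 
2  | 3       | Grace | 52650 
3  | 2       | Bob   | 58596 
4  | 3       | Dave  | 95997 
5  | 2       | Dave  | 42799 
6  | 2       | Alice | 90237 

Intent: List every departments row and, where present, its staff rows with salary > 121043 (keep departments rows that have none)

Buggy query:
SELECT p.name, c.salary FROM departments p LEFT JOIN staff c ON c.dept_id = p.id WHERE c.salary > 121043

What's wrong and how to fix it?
Bug: Filtering c.salary in WHERE discards the NULL rows produced by LEFT JOIN, turning it into an inner join

Fix: Put 'c.salary > 121043' in the JOIN's ON clause instead of WHERE

Corrected query:
SELECT p.name, c.salary FROM departments p LEFT JOIN staff c ON c.dept_id = p.id AND c.salary > 121043

Result:
name      | salary
----------+-------
HR        | NULL  
Sales     | NULL  
Marketing | NULL  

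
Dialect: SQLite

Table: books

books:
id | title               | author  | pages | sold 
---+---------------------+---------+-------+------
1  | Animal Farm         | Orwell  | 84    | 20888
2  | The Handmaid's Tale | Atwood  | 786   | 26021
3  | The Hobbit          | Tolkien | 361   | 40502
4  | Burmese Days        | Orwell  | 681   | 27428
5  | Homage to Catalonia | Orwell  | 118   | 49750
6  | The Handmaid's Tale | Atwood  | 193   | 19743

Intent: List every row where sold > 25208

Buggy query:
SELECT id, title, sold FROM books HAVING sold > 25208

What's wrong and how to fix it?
Bug: HAVING filters the output of aggregation, but this query has no GROUP BY and no aggregate functions, so SQLite rejects it (HAVING clause on a non-aggregate query); the condition here is per row

Fix: Use WHERE for row-level filtering

Corrected query:
SELECT id, title, sold FROM books WHERE sold > 25208

Result:
id | title               | sold 
---+---------------------+------
2  | The Handmaid's Tale | 26021
3  | The Hobbit          | 40502
4  | Burmese Days        | 27428
5  | Homage to Catalonia | 49750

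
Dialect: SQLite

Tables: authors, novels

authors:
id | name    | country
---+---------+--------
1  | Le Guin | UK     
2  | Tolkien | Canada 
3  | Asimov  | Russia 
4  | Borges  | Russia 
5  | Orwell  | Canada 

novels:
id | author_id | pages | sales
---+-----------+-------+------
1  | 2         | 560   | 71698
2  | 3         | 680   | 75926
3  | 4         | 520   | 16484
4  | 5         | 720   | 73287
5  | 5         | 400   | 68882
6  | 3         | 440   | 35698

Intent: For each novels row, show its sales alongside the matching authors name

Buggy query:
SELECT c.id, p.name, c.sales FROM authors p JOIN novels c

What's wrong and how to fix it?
Bug: Missing join condition: each novels row is matched to all authors rows instead of just its own

Fix: Add ON c.author_id = p.id to the JOIN

Corrected query:
SELECT c.id, p.name, c.sales FROM authors p JOIN novels c ON c.author_id = p.id

Result:
id | name    | sales
---+---------+------
1  | Tolkien | 71698
2  | Asimov  | 75926
3  | Borges  | 16484
4  | Orwell  | 73287
5  | Orwell  | 68882
6  | Asimov  | 35698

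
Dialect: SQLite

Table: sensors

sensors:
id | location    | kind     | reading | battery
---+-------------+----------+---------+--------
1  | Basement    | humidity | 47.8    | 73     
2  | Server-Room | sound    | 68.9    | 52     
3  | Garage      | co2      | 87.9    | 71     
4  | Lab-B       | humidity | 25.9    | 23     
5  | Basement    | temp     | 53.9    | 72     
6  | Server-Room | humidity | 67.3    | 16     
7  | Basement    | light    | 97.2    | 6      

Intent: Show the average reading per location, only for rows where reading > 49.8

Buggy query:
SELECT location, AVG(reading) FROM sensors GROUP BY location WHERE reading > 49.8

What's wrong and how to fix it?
Bug: WHERE cannot follow GROUP BY

Fix: Place WHERE between FROM and GROUP BY

Corrected query:
SELECT location, AVG(reading) FROM sensors WHERE reading > 49.8 GROUP BY location

Result:
location    | AVG(reading)
------------+-------------
Basement    | 75.55       
Garage      | 87.9        
Server-Room | 68.1        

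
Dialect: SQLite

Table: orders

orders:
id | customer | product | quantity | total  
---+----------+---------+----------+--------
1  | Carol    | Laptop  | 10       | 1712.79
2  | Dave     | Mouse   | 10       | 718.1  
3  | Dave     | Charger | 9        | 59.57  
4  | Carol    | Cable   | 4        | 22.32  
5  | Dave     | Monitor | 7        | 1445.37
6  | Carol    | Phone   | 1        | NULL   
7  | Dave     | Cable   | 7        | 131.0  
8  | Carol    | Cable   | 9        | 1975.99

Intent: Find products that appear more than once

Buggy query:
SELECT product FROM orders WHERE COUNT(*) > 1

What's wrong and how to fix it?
Bug: WHERE can't reference COUNT(*); aggregates are computed after WHERE

Fix: GROUP BY product, then filter groups with HAVING COUNT(*) > 1

Corrected query:
SELECT product FROM orders GROUP BY product HAVING COUNT(*) > 1

Result:
product
-------
Cable  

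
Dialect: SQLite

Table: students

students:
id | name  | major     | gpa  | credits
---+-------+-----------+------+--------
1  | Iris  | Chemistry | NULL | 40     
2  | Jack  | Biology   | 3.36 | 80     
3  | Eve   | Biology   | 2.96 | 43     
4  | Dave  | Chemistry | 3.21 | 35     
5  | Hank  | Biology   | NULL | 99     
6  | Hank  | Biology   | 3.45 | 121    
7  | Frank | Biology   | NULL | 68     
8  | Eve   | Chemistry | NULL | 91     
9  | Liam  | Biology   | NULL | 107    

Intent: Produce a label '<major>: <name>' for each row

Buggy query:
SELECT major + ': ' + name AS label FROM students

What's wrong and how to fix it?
Bug: SQLite uses || for string concatenation; + coerces text to numbers (yielding 0)

Fix: Replace + with || to concatenate text

Corrected query:
SELECT major || ': ' || name AS label FROM students

Result:
label          
---------------
Chemistry: Iris
Biology: Jack  
Biology: Eve   
Chemistry: Dave
Biology: Hank  
Biology: Hank  
Biology: Frank 
Chemistry: Eve 
Biology: Liam  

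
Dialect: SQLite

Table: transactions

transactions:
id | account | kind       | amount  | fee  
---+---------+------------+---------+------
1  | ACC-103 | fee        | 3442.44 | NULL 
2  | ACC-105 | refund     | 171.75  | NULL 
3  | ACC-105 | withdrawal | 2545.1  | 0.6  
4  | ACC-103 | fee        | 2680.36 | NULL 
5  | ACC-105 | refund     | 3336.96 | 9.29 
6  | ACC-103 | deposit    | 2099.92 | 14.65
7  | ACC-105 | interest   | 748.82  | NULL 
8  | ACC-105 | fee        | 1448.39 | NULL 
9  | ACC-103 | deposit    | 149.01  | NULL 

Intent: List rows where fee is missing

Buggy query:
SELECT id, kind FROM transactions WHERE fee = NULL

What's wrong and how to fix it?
Bug: '= NULL' is always unknown in SQL three-valued logic, so no rows match

Fix: Replace '= NULL' with 'IS NULL'

Corrected query:
SELECT id, kind FROM transactions WHERE fee IS NULL

Result:
id | kind    
---+---------
1  | fee     
2  | refund  
4  | fee     
7  | interest
8  | fee     
9  | deposit 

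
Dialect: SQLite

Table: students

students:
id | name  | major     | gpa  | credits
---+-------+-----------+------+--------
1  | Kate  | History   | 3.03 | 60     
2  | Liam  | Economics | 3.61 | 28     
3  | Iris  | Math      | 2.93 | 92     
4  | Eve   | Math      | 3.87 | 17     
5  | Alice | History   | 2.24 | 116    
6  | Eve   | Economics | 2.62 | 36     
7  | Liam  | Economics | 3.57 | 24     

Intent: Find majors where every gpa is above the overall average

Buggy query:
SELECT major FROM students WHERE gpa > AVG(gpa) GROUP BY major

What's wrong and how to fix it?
Bug: AVG() is an aggregate; it can't sit directly in WHERE

Fix: Compute the overall average in a scalar subquery and compare each group's MIN against it in HAVING

Corrected query:
SELECT major FROM students GROUP BY major HAVING MIN(gpa) > (SELECT AVG(gpa) FROM students)

Result:
(no rows)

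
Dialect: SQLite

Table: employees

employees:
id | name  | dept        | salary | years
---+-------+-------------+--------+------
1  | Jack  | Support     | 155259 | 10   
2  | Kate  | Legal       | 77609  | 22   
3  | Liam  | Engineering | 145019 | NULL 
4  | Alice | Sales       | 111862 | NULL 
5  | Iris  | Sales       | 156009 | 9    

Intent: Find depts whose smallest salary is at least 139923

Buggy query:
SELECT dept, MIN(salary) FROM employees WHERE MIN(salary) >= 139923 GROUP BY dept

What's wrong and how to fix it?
Bug: MIN() in WHERE is a misuse of aggregate

Fix: Use HAVING for the per-group MIN condition

Corrected query:
SELECT dept, MIN(salary) FROM employees GROUP BY dept HAVING MIN(salary) >= 139923

Result:
dept        | MIN(salary)
------------+------------
Engineering | 145019     
Support     | 155259     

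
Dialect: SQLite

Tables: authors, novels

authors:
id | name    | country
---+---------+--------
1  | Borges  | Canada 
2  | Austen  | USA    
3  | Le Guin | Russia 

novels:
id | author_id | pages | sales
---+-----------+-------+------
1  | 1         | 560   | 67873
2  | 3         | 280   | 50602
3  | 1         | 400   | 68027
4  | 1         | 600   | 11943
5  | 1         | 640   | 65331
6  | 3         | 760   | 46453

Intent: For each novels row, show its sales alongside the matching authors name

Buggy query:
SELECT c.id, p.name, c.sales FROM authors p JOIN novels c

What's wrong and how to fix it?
Bug: JOIN with no ON clause produces a cartesian product; every novels row pairs with every authors row

Fix: Specify the join condition linking the foreign key to the parent id

Corrected query:
SELECT c.id, p.name, c.sales FROM authors p JOIN novels c ON c.author_id = p.id

Result:
id | name    | sales
---+---------+------
1  | Borges  | 67873
2  | Le Guin | 50602
3  | Borges  | 68027
4  | Borges  | 11943
5  | Borges  | 65331
6  | Le Guin | 46453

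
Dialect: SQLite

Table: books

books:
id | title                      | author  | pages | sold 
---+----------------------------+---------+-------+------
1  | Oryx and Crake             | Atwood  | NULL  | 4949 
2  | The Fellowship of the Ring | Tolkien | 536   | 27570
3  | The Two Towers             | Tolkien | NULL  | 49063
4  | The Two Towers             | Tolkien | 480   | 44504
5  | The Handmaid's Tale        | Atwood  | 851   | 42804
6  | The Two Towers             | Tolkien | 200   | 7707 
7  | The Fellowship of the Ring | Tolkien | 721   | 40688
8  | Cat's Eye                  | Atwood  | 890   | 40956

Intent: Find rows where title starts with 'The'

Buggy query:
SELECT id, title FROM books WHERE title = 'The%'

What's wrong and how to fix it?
Bug: '=' compares the literal string including the % character; pattern matching needs LIKE

Fix: Use LIKE for wildcard pattern matching

Corrected query:
SELECT id, title FROM books WHERE title LIKE 'The%'

Result:
id | title                     
---+---------------------------
2  | The Fellowship of the Ring
3  | The Two Towers            
4  | The Two Towers            
5  | The Handmaid's Tale       
6  | The Two Towers            
7  | The Fellowship of the Ring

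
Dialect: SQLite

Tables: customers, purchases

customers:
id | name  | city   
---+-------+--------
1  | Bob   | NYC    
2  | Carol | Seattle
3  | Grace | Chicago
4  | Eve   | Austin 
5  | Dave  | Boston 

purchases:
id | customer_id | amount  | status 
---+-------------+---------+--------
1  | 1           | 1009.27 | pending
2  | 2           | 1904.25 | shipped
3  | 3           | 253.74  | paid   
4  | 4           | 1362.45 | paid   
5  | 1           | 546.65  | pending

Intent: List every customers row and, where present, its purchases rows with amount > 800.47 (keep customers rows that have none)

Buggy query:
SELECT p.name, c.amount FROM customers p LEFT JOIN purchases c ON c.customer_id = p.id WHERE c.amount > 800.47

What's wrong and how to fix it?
Bug: Filtering c.amount in WHERE discards the NULL rows produced by LEFT JOIN, turning it into an inner join

Fix: Put 'c.amount > 800.47' in the JOIN's ON clause instead of WHERE

Corrected query:
SELECT p.name, c.amount FROM customers p LEFT JOIN purchases c ON c.customer_id = p.id AND c.amount > 800.47

Result:
name  | amount 
------+--------
Bob   | 1009.27
Carol | 1904.25
Grace | NULL   
Eve   | 1362.45
Dave  | NULL   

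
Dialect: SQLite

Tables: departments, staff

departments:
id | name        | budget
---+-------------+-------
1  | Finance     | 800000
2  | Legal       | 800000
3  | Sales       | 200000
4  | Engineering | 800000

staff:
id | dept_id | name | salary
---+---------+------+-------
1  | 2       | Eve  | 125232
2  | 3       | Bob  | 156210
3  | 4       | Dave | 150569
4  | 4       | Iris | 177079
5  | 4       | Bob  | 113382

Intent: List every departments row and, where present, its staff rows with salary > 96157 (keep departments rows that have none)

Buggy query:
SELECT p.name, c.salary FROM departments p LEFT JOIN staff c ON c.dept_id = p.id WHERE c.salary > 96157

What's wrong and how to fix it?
Bug: A WHERE condition on the right-hand table after LEFT JOIN drops unmatched parents

Fix: Move the right-table condition into the ON clause so unmatched parents are kept

Corrected query:
SELECT p.name, c.salary FROM departments p LEFT JOIN staff c ON c.dept_id = p.id AND c.salary > 96157

Result:
name        | salary
------------+-------
Finance     | NULL  
Legal       | 125232
Sales       | 156210
Engineering | 113382
Engineering | 150569
Engineering | 177079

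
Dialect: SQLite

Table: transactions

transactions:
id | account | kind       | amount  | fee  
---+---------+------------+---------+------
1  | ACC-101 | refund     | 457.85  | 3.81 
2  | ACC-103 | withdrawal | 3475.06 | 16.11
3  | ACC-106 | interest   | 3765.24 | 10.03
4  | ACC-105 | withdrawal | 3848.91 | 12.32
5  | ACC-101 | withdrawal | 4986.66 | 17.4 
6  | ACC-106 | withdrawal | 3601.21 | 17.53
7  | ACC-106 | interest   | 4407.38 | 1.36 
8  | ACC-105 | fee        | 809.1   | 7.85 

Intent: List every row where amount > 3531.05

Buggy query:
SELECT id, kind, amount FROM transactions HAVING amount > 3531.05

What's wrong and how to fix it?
Bug: HAVING filters the output of aggregation, but this query has no GROUP BY and no aggregate functions, so SQLite rejects it (HAVING clause on a non-aggregate query); the condition here is per row

Fix: Use WHERE for row-level filtering

Corrected query:
SELECT id, kind, amount FROM transactions WHERE amount > 3531.05

Result:
id | kind       | amount 
---+------------+--------
3  | interest   | 3765.24
4  | withdrawal | 3848.91
5  | withdrawal | 4986.66
6  | withdrawal | 3601.21
7  | interest   | 4407.38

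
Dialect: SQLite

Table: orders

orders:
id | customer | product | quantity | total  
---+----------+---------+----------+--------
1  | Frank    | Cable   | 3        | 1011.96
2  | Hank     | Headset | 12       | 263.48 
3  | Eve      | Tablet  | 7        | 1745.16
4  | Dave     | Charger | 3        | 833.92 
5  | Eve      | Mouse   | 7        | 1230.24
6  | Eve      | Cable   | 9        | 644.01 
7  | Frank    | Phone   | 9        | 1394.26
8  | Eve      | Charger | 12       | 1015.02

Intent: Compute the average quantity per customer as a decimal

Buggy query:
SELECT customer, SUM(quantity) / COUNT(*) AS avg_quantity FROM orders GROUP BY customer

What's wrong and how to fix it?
Bug: SUM(quantity) and COUNT(*) are both integers; the division truncates the fractional part

Fix: Multiply by 1.0 (or CAST to REAL) to force floating-point division

Corrected query:
SELECT customer, SUM(quantity) * 1.0 / COUNT(*) AS avg_quantity FROM orders GROUP BY customer

Result:
customer | avg_quantity
---------+-------------
Dave     | 3           
Eve      | 8.75        
Frank    | 6           
Hank     | 12          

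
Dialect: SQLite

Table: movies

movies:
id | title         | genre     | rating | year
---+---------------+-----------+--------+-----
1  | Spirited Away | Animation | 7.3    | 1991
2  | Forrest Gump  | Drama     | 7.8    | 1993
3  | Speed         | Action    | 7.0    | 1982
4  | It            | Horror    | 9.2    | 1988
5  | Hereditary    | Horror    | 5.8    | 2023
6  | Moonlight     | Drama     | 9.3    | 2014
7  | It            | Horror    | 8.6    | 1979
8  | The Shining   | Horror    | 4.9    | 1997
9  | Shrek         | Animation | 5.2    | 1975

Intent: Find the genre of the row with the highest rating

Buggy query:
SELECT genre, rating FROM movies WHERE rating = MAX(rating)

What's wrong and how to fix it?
Bug: MAX(rating) is an aggregate and cannot be used directly in WHERE

Fix: Wrap MAX in a scalar subquery so WHERE compares against a single value

Corrected query:
SELECT genre, rating FROM movies WHERE rating = (SELECT MAX(rating) FROM movies)

Result:
genre | rating
------+-------
Drama | 9.3   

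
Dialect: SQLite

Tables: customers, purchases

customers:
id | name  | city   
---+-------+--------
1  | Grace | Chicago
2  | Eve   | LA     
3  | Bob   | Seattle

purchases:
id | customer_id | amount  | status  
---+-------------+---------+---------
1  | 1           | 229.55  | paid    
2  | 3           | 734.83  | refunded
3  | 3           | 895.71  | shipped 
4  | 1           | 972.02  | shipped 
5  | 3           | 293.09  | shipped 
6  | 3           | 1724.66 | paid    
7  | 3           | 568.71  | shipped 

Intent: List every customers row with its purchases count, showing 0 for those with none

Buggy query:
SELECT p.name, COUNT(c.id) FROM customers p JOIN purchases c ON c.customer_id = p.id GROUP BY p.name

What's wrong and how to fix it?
Bug: An inner join excludes parents with zero children

Fix: Use LEFT JOIN so parents without children still appear (COUNT(c.id) gives 0)

Corrected query:
SELECT p.name, COUNT(c.id) FROM customers p LEFT JOIN purchases c ON c.customer_id = p.id GROUP BY p.name

Result:
name  | COUNT(c.id)
------+------------
Bob   | 5          
Eve   | 0          
Grace | 2          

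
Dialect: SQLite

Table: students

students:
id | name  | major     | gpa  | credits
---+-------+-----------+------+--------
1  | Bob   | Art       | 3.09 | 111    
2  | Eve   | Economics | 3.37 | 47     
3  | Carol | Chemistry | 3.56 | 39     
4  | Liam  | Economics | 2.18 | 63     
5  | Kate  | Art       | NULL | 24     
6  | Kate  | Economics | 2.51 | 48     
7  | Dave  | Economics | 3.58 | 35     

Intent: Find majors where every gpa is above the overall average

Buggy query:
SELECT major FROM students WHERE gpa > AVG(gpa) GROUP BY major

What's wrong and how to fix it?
Bug: WHERE evaluates per row before aggregation, so AVG() is unavailable

Fix: Compute the overall average in a scalar subquery and compare each group's MIN against it in HAVING

Corrected query:
SELECT major FROM students GROUP BY major HAVING MIN(gpa) > (SELECT AVG(gpa) FROM students)

Result:
major    
---------
Art      
Chemistry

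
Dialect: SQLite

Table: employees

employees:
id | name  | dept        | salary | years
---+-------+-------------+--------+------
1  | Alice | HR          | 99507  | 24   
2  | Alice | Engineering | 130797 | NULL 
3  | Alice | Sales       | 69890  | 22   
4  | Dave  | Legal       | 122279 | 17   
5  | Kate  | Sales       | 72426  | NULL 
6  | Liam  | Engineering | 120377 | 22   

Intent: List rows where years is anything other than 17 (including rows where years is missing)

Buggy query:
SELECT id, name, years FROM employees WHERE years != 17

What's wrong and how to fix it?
Bug: 'years != 17' is unknown when years is NULL, so NULL rows are silently excluded

Fix: Add an explicit OR years IS NULL to include the missing-value rows

Corrected query:
SELECT id, name, years FROM employees WHERE years != 17 OR years IS NULL

Result:
id | name  | years
---+-------+------
1  | Alice | 24   
2  | Alice | NULL 
3  | Alice | 22   
5  | Kate  | NULL 
6  | Liam  | 22   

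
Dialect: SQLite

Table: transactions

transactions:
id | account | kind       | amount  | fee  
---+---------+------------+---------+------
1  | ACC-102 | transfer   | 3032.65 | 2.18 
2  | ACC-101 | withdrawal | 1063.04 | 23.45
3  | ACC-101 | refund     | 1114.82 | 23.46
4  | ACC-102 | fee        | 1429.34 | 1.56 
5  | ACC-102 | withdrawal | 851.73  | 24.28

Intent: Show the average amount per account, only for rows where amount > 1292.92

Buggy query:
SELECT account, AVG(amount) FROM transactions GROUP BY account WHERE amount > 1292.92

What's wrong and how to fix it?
Bug: Row-level WHERE must come before GROUP BY in the clause order

Fix: Place WHERE between FROM and GROUP BY

Corrected query:
SELECT account, AVG(amount) FROM transactions WHERE amount > 1292.92 GROUP BY account

Result:
account | AVG(amount)
--------+------------
ACC-102 | 2230.995   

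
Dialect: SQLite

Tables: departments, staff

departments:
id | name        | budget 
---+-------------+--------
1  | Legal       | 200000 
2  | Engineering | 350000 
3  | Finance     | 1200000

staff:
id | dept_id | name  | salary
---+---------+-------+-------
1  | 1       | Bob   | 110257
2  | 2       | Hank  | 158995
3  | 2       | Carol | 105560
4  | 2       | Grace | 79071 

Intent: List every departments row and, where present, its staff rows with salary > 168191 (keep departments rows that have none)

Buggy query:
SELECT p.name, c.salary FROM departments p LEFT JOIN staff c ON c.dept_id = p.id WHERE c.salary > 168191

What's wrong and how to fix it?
Bug: Filtering c.salary in WHERE discards the NULL rows produced by LEFT JOIN, turning it into an inner join

Fix: Put 'c.salary > 168191' in the JOIN's ON clause instead of WHERE

Corrected query:
SELECT p.name, c.salary FROM departments p LEFT JOIN staff c ON c.dept_id = p.id AND c.salary > 168191

Result:
name        | salary
------------+-------
Legal       | NULL  
Engineering | NULL  
Finance     | NULL  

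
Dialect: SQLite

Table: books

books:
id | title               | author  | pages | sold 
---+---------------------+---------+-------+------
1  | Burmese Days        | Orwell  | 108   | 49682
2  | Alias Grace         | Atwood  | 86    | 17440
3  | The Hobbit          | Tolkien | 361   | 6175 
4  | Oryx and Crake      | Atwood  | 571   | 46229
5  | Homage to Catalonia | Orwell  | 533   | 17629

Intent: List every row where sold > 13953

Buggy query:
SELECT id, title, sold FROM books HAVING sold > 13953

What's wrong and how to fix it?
Bug: HAVING filters the output of aggregation, but this query has no GROUP BY and no aggregate functions, so SQLite rejects it (HAVING clause on a non-aggregate query); the condition here is per row

Fix: Use WHERE for row-level filtering

Corrected query:
SELECT id, title, sold FROM books WHERE sold > 13953

Result:
id | title               | sold 
---+---------------------+------
1  | Burmese Days        | 49682
2  | Alias Grace         | 17440
4  | Oryx and Crake      | 46229
5  | Homage to Catalonia | 17629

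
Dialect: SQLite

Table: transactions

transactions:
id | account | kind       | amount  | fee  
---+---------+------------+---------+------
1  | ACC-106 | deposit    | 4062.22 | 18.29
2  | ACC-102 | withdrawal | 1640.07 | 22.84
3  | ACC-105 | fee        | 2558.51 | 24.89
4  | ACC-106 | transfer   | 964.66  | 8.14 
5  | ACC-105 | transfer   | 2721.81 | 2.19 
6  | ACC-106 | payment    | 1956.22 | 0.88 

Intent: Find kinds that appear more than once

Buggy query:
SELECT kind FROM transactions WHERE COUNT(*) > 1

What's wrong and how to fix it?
Bug: WHERE can't reference COUNT(*); aggregates are computed after WHERE

Fix: Group first, then use HAVING for the count condition

Corrected query:
SELECT kind FROM transactions GROUP BY kind HAVING COUNT(*) > 1

Result:
kind    
--------
transfer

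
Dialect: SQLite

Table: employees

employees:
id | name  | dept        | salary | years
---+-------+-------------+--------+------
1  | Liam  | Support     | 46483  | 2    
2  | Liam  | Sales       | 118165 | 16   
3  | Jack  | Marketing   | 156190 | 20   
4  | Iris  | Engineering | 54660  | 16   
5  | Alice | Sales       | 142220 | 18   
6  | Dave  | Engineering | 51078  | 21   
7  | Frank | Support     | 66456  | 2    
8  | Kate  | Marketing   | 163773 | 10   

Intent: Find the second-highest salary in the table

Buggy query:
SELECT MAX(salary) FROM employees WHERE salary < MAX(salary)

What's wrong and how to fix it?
Bug: MAX(salary) on the right of the comparison is an aggregate-in-WHERE error

Fix: Compute the overall MAX in a subquery, then take MAX of rows below it

Corrected query:
SELECT MAX(salary) FROM employees WHERE salary < (SELECT MAX(salary) FROM employees)

Result:
MAX(salary)
-----------
156190     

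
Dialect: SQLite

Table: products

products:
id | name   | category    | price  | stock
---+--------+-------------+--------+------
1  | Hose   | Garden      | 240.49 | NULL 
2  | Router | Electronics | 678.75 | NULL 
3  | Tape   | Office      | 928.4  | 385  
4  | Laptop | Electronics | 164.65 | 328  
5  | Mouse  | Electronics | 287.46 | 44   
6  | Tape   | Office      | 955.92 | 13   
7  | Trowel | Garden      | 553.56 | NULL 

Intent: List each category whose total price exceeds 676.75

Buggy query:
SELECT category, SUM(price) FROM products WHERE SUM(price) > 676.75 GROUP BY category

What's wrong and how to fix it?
Bug: Aggregate functions cannot appear in a WHERE clause

Fix: Use HAVING (which filters groups after aggregation) instead of WHERE

Corrected query:
SELECT category, SUM(price) FROM products GROUP BY category HAVING SUM(price) > 676.75

Result:
category    | SUM(price)
------------+-----------
Electronics | 1130.86   
Garden      | 794.05    
Office      | 1884.32   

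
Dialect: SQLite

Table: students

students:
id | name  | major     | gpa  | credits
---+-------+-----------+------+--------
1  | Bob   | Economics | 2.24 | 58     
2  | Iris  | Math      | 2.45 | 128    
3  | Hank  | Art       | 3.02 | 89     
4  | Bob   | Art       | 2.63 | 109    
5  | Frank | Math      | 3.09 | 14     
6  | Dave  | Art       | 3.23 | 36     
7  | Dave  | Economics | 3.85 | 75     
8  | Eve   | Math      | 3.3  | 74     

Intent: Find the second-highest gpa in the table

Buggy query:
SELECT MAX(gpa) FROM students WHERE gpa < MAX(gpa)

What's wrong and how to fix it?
Bug: MAX(gpa) on the right of the comparison is an aggregate-in-WHERE error

Fix: Compute the overall MAX in a subquery, then take MAX of rows below it

Corrected query:
SELECT MAX(gpa) FROM students WHERE gpa < (SELECT MAX(gpa) FROM students)

Result:
MAX(gpa)
--------
3.3     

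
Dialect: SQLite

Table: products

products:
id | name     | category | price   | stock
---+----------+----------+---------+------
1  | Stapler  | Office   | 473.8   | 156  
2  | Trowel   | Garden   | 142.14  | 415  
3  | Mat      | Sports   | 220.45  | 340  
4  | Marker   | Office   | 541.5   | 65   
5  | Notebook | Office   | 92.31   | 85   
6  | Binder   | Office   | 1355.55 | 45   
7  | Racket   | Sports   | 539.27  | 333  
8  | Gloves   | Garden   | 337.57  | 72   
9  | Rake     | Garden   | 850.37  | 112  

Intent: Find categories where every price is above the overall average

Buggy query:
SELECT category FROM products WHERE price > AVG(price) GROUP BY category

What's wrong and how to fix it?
Bug: WHERE evaluates per row before aggregation, so AVG() is unavailable

Fix: Use a subquery for AVG and a HAVING MIN(...) filter so the condition holds for every row in the group

Corrected query:
SELECT category FROM products GROUP BY category HAVING MIN(price) > (SELECT AVG(price) FROM products)

Result:
(no rows)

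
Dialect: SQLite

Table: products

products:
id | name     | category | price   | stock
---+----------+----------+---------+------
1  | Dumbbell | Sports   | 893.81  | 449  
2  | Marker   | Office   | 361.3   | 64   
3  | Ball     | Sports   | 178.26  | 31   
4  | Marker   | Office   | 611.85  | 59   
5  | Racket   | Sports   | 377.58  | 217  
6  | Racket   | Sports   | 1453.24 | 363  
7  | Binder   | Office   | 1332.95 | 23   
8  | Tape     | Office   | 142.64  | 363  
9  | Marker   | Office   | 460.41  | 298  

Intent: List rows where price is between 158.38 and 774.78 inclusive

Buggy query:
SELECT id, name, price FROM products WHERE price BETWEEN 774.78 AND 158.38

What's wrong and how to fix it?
Bug: BETWEEN expects the lower bound first; with 774.78 AND 158.38 the range is empty

Fix: Swap the bounds so the smaller value comes first

Corrected query:
SELECT id, name, price FROM products WHERE price BETWEEN 158.38 AND 774.78

Result:
id | name   | price 
---+--------+-------
2  | Marker | 361.3 
3  | Ball   | 178.26
4  | Marker | 611.85
5  | Racket | 377.58
9  | Marker | 460.41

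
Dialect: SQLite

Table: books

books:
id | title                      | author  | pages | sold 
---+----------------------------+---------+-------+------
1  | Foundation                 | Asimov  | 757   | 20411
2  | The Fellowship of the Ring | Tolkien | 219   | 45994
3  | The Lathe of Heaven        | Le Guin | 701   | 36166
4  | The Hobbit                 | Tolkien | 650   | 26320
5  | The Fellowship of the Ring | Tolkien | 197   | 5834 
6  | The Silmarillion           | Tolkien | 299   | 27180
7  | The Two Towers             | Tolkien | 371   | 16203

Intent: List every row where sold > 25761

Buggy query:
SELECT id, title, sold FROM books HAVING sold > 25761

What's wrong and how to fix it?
Bug: This is a non-aggregate query (no GROUP BY, no aggregates), so in SQLite the HAVING clause is invalid here; a row-level condition belongs in WHERE

Fix: Use WHERE for row-level filtering

Corrected query:
SELECT id, title, sold FROM books WHERE sold > 25761

Result:
id | title                      | sold 
---+----------------------------+------
2  | The Fellowship of the Ring | 45994
3  | The Lathe of Heaven        | 36166
4  | The Hobbit                 | 26320
6  | The Silmarillion           | 27180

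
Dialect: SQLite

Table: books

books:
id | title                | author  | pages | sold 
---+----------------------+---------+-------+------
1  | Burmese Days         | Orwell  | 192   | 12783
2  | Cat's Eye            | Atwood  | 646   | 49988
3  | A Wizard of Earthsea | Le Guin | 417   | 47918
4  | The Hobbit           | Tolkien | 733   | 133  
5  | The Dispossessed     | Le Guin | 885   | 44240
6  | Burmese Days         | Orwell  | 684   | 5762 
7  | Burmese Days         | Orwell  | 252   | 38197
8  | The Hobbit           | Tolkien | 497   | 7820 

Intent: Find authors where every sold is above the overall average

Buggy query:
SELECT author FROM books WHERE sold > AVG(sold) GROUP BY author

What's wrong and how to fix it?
Bug: WHERE evaluates per row before aggregation, so AVG() is unavailable

Fix: Use a subquery for AVG and a HAVING MIN(...) filter so the condition holds for every row in the group

Corrected query:
SELECT author FROM books GROUP BY author HAVING MIN(sold) > (SELECT AVG(sold) FROM books)

Result:
author 
-------
Atwood 
Le Guin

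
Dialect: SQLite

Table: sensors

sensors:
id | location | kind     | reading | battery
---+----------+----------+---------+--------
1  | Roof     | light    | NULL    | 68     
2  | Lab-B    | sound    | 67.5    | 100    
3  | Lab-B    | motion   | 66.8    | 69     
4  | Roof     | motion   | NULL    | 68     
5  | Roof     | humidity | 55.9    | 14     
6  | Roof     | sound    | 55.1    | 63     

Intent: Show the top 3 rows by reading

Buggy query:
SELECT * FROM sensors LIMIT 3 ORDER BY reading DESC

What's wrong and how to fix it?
Bug: LIMIT must come after ORDER BY

Fix: Sort with ORDER BY, then apply LIMIT

Corrected query:
SELECT * FROM sensors ORDER BY reading DESC LIMIT 3

Result:
id | location | kind     | reading | battery
---+----------+----------+---------+--------
2  | Lab-B    | sound    | 67.5    | 100    
3  | Lab-B    | motion   | 66.8    | 69     
5  | Roof     | humidity | 55.9    | 14     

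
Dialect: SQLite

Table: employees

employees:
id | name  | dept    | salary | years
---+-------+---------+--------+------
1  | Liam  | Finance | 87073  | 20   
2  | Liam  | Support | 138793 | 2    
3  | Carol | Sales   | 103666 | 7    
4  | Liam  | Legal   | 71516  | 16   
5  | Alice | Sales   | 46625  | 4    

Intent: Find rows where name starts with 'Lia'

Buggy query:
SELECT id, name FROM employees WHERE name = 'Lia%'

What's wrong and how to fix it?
Bug: '=' compares the literal string including the % character; pattern matching needs LIKE

Fix: Replace '=' with LIKE so 'Lia%' is treated as a pattern

Corrected query:
SELECT id, name FROM employees WHERE name LIKE 'Lia%'

Result:
id | name
---+-----
1  | Liam
2  | Liam
4  | Liam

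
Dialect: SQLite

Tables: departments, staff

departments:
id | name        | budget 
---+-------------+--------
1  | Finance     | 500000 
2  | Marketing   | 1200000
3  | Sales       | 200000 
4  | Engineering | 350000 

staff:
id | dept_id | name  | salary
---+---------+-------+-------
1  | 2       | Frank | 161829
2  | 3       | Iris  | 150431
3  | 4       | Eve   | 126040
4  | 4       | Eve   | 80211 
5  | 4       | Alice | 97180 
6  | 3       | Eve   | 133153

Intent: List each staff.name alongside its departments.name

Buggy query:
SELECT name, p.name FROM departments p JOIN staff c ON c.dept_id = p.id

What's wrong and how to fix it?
Bug: 'name' exists in both joined tables, so the database can't tell which one is meant

Fix: Prefix ambiguous columns with the table alias

Corrected query:
SELECT c.name, p.name FROM departments p JOIN staff c ON c.dept_id = p.id

Result:
name  | name       
------+------------
Frank | Marketing  
Iris  | Sales      
Eve   | Engineering
Eve   | Engineering
Alice | Engineering
Eve   | Sales      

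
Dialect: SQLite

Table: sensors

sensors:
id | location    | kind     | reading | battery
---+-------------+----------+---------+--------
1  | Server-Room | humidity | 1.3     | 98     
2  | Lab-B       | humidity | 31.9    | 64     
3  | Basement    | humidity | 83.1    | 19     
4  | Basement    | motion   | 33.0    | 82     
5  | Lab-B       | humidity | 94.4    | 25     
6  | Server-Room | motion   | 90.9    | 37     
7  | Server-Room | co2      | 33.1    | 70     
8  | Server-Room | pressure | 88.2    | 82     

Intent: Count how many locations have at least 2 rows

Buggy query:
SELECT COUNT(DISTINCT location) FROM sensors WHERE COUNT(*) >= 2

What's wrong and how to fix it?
Bug: COUNT(*) cannot appear in WHERE; the per-group count doesn't exist yet

Fix: Group first with HAVING COUNT(*) >= 2, then COUNT the resulting groups

Corrected query:
SELECT COUNT(*) FROM (SELECT location FROM sensors GROUP BY location HAVING COUNT(*) >= 2)

Result:
COUNT(*)
--------
3       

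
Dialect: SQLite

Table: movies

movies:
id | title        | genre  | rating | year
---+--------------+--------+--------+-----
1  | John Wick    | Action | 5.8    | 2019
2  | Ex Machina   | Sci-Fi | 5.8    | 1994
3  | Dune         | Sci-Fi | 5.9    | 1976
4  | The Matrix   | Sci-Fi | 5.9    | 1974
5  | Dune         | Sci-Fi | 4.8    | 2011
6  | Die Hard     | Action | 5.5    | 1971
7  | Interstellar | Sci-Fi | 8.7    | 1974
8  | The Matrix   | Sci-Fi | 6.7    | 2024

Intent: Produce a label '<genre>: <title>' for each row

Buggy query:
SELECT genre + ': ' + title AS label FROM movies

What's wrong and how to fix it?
Bug: '+' is numeric addition; on text columns SQLite converts them to 0 instead of concatenating

Fix: Use the || operator for string concatenation

Corrected query:
SELECT genre || ': ' || title AS label FROM movies

Result:
label               
--------------------
Action: John Wick   
Sci-Fi: Ex Machina  
Sci-Fi: Dune        
Sci-Fi: The Matrix  
Sci-Fi: Dune        
Action: Die Hard    
Sci-Fi: Interstellar
Sci-Fi: The Matrix  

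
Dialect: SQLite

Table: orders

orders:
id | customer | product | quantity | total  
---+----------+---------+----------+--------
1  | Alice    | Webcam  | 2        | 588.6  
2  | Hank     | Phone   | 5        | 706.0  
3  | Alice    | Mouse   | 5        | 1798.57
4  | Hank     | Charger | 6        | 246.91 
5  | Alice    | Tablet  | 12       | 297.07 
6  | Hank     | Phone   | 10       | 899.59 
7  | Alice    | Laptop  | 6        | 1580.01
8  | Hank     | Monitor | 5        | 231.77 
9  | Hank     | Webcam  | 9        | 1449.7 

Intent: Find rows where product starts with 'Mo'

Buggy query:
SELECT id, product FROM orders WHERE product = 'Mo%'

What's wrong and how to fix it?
Bug: '=' compares the literal string including the % character; pattern matching needs LIKE

Fix: Use LIKE for wildcard pattern matching

Corrected query:
SELECT id, product FROM orders WHERE product LIKE 'Mo%'

Result:
id | product
---+--------
3  | Mouse  
8  | Monitor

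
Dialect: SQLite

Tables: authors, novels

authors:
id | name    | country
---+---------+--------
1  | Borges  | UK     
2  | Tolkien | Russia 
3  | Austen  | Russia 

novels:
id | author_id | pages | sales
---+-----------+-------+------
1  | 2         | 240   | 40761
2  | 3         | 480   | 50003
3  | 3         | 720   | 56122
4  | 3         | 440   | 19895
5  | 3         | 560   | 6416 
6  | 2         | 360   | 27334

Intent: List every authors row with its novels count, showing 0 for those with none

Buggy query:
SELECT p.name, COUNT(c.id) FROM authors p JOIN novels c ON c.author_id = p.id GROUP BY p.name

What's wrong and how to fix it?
Bug: INNER JOIN drops authors rows that have no matching novels rows

Fix: Switch to LEFT JOIN to retain unmatched parent rows

Corrected query:
SELECT p.name, COUNT(c.id) FROM authors p LEFT JOIN novels c ON c.author_id = p.id GROUP BY p.name

Result:
name    | COUNT(c.id)
--------+------------
Austen  | 4          
Borges  | 0          
Tolkien | 2          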